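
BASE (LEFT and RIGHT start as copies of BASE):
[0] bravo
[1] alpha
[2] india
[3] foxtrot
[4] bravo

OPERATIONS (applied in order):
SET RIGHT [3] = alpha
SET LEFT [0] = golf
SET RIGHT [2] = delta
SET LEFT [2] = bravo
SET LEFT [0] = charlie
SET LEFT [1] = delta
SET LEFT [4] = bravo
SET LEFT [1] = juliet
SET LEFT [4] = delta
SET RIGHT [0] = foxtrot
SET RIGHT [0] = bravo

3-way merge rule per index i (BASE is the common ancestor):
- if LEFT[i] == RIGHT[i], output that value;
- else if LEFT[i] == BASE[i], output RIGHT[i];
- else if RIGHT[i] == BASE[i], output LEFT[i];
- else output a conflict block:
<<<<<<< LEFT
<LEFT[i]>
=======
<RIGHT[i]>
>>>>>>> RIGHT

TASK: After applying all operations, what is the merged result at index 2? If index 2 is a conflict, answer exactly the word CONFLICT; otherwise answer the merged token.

Answer: CONFLICT

Derivation:
Final LEFT:  [charlie, juliet, bravo, foxtrot, delta]
Final RIGHT: [bravo, alpha, delta, alpha, bravo]
i=0: L=charlie, R=bravo=BASE -> take LEFT -> charlie
i=1: L=juliet, R=alpha=BASE -> take LEFT -> juliet
i=2: BASE=india L=bravo R=delta all differ -> CONFLICT
i=3: L=foxtrot=BASE, R=alpha -> take RIGHT -> alpha
i=4: L=delta, R=bravo=BASE -> take LEFT -> delta
Index 2 -> CONFLICT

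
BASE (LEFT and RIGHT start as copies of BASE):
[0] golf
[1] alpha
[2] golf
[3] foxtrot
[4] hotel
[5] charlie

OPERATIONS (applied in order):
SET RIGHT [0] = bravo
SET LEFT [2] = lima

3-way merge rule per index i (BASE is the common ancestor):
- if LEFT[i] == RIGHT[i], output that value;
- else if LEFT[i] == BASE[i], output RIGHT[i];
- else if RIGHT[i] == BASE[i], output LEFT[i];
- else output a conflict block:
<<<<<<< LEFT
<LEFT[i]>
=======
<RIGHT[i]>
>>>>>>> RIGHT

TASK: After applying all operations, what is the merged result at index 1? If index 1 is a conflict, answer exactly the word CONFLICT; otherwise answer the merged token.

Answer: alpha

Derivation:
Final LEFT:  [golf, alpha, lima, foxtrot, hotel, charlie]
Final RIGHT: [bravo, alpha, golf, foxtrot, hotel, charlie]
i=0: L=golf=BASE, R=bravo -> take RIGHT -> bravo
i=1: L=alpha R=alpha -> agree -> alpha
i=2: L=lima, R=golf=BASE -> take LEFT -> lima
i=3: L=foxtrot R=foxtrot -> agree -> foxtrot
i=4: L=hotel R=hotel -> agree -> hotel
i=5: L=charlie R=charlie -> agree -> charlie
Index 1 -> alpha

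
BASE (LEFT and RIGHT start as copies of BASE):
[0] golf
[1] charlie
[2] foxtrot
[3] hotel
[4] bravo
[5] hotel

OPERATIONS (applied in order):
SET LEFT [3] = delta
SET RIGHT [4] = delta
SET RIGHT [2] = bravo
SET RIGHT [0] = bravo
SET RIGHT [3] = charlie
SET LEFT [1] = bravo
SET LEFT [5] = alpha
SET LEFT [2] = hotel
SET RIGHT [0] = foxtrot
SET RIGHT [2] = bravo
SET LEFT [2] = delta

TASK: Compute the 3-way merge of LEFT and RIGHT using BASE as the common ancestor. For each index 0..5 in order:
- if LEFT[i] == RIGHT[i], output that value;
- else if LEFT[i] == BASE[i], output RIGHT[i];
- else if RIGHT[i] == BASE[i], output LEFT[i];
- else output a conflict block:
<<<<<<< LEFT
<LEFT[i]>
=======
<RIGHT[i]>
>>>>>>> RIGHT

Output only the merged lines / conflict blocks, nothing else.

Final LEFT:  [golf, bravo, delta, delta, bravo, alpha]
Final RIGHT: [foxtrot, charlie, bravo, charlie, delta, hotel]
i=0: L=golf=BASE, R=foxtrot -> take RIGHT -> foxtrot
i=1: L=bravo, R=charlie=BASE -> take LEFT -> bravo
i=2: BASE=foxtrot L=delta R=bravo all differ -> CONFLICT
i=3: BASE=hotel L=delta R=charlie all differ -> CONFLICT
i=4: L=bravo=BASE, R=delta -> take RIGHT -> delta
i=5: L=alpha, R=hotel=BASE -> take LEFT -> alpha

Answer: foxtrot
bravo
<<<<<<< LEFT
delta
=======
bravo
>>>>>>> RIGHT
<<<<<<< LEFT
delta
=======
charlie
>>>>>>> RIGHT
delta
alpha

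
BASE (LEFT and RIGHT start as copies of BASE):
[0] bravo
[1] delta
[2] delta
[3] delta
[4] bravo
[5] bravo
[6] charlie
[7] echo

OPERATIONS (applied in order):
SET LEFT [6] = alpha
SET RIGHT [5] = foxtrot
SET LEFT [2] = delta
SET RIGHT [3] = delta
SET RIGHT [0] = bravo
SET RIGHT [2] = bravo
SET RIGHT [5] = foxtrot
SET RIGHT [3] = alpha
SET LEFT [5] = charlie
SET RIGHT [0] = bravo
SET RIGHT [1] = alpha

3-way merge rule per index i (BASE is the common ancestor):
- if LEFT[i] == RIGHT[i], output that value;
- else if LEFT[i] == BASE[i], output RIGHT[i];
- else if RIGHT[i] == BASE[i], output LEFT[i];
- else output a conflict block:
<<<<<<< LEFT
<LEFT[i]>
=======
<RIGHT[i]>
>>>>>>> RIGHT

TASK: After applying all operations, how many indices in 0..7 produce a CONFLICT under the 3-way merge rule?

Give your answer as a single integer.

Answer: 1

Derivation:
Final LEFT:  [bravo, delta, delta, delta, bravo, charlie, alpha, echo]
Final RIGHT: [bravo, alpha, bravo, alpha, bravo, foxtrot, charlie, echo]
i=0: L=bravo R=bravo -> agree -> bravo
i=1: L=delta=BASE, R=alpha -> take RIGHT -> alpha
i=2: L=delta=BASE, R=bravo -> take RIGHT -> bravo
i=3: L=delta=BASE, R=alpha -> take RIGHT -> alpha
i=4: L=bravo R=bravo -> agree -> bravo
i=5: BASE=bravo L=charlie R=foxtrot all differ -> CONFLICT
i=6: L=alpha, R=charlie=BASE -> take LEFT -> alpha
i=7: L=echo R=echo -> agree -> echo
Conflict count: 1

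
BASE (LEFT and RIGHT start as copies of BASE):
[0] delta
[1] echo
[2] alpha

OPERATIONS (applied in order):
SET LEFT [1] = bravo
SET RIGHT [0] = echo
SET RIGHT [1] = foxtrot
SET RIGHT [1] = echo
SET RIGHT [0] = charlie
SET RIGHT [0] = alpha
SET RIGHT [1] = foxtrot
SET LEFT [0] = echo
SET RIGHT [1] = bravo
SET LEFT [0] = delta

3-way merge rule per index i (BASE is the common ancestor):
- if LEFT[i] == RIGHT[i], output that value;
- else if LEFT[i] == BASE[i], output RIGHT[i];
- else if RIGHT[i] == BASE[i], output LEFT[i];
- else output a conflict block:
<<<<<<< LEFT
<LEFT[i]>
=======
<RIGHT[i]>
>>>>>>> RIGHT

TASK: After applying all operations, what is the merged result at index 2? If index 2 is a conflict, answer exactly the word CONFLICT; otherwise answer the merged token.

Final LEFT:  [delta, bravo, alpha]
Final RIGHT: [alpha, bravo, alpha]
i=0: L=delta=BASE, R=alpha -> take RIGHT -> alpha
i=1: L=bravo R=bravo -> agree -> bravo
i=2: L=alpha R=alpha -> agree -> alpha
Index 2 -> alpha

Answer: alpha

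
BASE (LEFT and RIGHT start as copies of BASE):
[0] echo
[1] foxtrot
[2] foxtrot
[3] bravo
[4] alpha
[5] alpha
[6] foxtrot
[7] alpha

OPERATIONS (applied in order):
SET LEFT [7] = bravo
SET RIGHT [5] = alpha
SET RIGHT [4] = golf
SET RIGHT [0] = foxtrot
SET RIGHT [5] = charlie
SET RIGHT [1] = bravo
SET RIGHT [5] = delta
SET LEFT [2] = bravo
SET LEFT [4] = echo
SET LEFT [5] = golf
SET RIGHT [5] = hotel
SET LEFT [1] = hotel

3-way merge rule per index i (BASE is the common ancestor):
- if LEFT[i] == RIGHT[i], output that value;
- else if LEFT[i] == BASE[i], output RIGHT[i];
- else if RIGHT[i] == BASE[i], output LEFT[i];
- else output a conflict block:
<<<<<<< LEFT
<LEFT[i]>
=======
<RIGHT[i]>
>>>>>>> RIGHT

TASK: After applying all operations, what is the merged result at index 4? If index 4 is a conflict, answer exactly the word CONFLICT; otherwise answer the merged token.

Answer: CONFLICT

Derivation:
Final LEFT:  [echo, hotel, bravo, bravo, echo, golf, foxtrot, bravo]
Final RIGHT: [foxtrot, bravo, foxtrot, bravo, golf, hotel, foxtrot, alpha]
i=0: L=echo=BASE, R=foxtrot -> take RIGHT -> foxtrot
i=1: BASE=foxtrot L=hotel R=bravo all differ -> CONFLICT
i=2: L=bravo, R=foxtrot=BASE -> take LEFT -> bravo
i=3: L=bravo R=bravo -> agree -> bravo
i=4: BASE=alpha L=echo R=golf all differ -> CONFLICT
i=5: BASE=alpha L=golf R=hotel all differ -> CONFLICT
i=6: L=foxtrot R=foxtrot -> agree -> foxtrot
i=7: L=bravo, R=alpha=BASE -> take LEFT -> bravo
Index 4 -> CONFLICT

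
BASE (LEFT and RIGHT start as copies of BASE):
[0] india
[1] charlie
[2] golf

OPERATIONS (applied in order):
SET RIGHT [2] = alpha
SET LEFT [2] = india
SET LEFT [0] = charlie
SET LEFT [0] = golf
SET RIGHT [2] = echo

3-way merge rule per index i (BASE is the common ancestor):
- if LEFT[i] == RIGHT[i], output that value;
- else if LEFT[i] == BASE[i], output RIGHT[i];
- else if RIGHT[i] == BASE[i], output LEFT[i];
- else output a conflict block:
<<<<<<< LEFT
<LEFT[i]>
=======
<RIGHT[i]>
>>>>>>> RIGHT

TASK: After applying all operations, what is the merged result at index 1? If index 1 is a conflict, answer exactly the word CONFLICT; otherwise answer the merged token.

Final LEFT:  [golf, charlie, india]
Final RIGHT: [india, charlie, echo]
i=0: L=golf, R=india=BASE -> take LEFT -> golf
i=1: L=charlie R=charlie -> agree -> charlie
i=2: BASE=golf L=india R=echo all differ -> CONFLICT
Index 1 -> charlie

Answer: charlie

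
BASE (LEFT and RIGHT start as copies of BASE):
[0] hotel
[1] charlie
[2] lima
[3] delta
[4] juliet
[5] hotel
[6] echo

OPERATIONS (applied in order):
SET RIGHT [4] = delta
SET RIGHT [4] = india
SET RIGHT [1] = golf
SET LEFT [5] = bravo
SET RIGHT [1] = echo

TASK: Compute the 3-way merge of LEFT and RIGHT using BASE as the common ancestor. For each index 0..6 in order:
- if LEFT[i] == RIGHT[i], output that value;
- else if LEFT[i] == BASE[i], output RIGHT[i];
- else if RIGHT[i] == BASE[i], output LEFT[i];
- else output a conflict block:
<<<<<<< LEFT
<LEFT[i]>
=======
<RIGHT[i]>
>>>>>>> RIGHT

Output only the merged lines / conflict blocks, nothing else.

Answer: hotel
echo
lima
delta
india
bravo
echo

Derivation:
Final LEFT:  [hotel, charlie, lima, delta, juliet, bravo, echo]
Final RIGHT: [hotel, echo, lima, delta, india, hotel, echo]
i=0: L=hotel R=hotel -> agree -> hotel
i=1: L=charlie=BASE, R=echo -> take RIGHT -> echo
i=2: L=lima R=lima -> agree -> lima
i=3: L=delta R=delta -> agree -> delta
i=4: L=juliet=BASE, R=india -> take RIGHT -> india
i=5: L=bravo, R=hotel=BASE -> take LEFT -> bravo
i=6: L=echo R=echo -> agree -> echo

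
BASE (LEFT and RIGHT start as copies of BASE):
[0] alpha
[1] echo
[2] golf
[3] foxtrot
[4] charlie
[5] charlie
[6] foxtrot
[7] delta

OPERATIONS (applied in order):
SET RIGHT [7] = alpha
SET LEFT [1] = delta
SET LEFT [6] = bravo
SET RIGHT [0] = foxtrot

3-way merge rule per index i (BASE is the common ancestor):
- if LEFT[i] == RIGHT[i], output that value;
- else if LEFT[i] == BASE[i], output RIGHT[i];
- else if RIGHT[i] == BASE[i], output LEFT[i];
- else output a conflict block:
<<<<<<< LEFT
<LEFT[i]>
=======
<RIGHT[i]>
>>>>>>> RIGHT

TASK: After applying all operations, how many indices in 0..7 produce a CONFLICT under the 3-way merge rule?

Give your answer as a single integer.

Final LEFT:  [alpha, delta, golf, foxtrot, charlie, charlie, bravo, delta]
Final RIGHT: [foxtrot, echo, golf, foxtrot, charlie, charlie, foxtrot, alpha]
i=0: L=alpha=BASE, R=foxtrot -> take RIGHT -> foxtrot
i=1: L=delta, R=echo=BASE -> take LEFT -> delta
i=2: L=golf R=golf -> agree -> golf
i=3: L=foxtrot R=foxtrot -> agree -> foxtrot
i=4: L=charlie R=charlie -> agree -> charlie
i=5: L=charlie R=charlie -> agree -> charlie
i=6: L=bravo, R=foxtrot=BASE -> take LEFT -> bravo
i=7: L=delta=BASE, R=alpha -> take RIGHT -> alpha
Conflict count: 0

Answer: 0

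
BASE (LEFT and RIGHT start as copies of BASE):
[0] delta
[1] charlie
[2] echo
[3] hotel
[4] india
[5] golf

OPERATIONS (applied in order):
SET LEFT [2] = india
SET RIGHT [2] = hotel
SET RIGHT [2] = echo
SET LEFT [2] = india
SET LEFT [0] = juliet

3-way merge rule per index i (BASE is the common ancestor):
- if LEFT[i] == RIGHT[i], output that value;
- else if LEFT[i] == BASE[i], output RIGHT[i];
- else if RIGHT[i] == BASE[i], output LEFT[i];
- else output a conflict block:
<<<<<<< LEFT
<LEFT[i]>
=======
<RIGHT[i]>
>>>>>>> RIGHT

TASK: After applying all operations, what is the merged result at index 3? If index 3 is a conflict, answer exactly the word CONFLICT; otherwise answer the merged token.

Final LEFT:  [juliet, charlie, india, hotel, india, golf]
Final RIGHT: [delta, charlie, echo, hotel, india, golf]
i=0: L=juliet, R=delta=BASE -> take LEFT -> juliet
i=1: L=charlie R=charlie -> agree -> charlie
i=2: L=india, R=echo=BASE -> take LEFT -> india
i=3: L=hotel R=hotel -> agree -> hotel
i=4: L=india R=india -> agree -> india
i=5: L=golf R=golf -> agree -> golf
Index 3 -> hotel

Answer: hotel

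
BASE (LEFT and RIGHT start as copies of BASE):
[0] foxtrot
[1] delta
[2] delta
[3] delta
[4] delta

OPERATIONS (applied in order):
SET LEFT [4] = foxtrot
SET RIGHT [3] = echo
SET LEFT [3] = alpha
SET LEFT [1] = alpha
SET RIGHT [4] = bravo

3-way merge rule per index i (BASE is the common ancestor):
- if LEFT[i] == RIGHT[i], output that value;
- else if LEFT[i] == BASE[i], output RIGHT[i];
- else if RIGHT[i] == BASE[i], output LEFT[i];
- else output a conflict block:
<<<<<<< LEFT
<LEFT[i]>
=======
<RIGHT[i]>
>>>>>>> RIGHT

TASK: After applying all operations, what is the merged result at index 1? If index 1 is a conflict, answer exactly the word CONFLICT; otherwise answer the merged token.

Final LEFT:  [foxtrot, alpha, delta, alpha, foxtrot]
Final RIGHT: [foxtrot, delta, delta, echo, bravo]
i=0: L=foxtrot R=foxtrot -> agree -> foxtrot
i=1: L=alpha, R=delta=BASE -> take LEFT -> alpha
i=2: L=delta R=delta -> agree -> delta
i=3: BASE=delta L=alpha R=echo all differ -> CONFLICT
i=4: BASE=delta L=foxtrot R=bravo all differ -> CONFLICT
Index 1 -> alpha

Answer: alpha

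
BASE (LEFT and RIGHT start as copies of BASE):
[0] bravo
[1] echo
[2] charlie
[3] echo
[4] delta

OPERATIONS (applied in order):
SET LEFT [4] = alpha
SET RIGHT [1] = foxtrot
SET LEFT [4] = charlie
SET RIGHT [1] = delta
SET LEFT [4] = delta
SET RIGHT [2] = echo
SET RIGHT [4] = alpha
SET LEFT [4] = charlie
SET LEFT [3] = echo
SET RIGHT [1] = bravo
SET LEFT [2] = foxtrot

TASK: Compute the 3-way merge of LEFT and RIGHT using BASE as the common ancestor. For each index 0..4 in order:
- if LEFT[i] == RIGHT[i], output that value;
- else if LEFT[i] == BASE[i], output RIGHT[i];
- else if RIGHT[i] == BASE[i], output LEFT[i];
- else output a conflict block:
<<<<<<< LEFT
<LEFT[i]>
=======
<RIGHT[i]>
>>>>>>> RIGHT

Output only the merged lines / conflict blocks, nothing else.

Answer: bravo
bravo
<<<<<<< LEFT
foxtrot
=======
echo
>>>>>>> RIGHT
echo
<<<<<<< LEFT
charlie
=======
alpha
>>>>>>> RIGHT

Derivation:
Final LEFT:  [bravo, echo, foxtrot, echo, charlie]
Final RIGHT: [bravo, bravo, echo, echo, alpha]
i=0: L=bravo R=bravo -> agree -> bravo
i=1: L=echo=BASE, R=bravo -> take RIGHT -> bravo
i=2: BASE=charlie L=foxtrot R=echo all differ -> CONFLICT
i=3: L=echo R=echo -> agree -> echo
i=4: BASE=delta L=charlie R=alpha all differ -> CONFLICT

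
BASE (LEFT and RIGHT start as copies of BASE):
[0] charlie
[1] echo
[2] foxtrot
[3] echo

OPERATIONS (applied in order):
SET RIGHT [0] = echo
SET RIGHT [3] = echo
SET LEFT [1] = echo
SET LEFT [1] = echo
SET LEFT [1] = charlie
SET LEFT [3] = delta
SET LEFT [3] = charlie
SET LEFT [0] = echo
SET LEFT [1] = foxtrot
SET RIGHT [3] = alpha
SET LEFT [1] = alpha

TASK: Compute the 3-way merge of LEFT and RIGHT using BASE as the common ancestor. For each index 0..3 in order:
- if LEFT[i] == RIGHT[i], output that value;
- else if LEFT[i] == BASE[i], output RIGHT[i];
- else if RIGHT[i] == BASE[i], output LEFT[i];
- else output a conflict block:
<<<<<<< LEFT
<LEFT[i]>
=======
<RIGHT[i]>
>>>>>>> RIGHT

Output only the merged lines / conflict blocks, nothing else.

Answer: echo
alpha
foxtrot
<<<<<<< LEFT
charlie
=======
alpha
>>>>>>> RIGHT

Derivation:
Final LEFT:  [echo, alpha, foxtrot, charlie]
Final RIGHT: [echo, echo, foxtrot, alpha]
i=0: L=echo R=echo -> agree -> echo
i=1: L=alpha, R=echo=BASE -> take LEFT -> alpha
i=2: L=foxtrot R=foxtrot -> agree -> foxtrot
i=3: BASE=echo L=charlie R=alpha all differ -> CONFLICT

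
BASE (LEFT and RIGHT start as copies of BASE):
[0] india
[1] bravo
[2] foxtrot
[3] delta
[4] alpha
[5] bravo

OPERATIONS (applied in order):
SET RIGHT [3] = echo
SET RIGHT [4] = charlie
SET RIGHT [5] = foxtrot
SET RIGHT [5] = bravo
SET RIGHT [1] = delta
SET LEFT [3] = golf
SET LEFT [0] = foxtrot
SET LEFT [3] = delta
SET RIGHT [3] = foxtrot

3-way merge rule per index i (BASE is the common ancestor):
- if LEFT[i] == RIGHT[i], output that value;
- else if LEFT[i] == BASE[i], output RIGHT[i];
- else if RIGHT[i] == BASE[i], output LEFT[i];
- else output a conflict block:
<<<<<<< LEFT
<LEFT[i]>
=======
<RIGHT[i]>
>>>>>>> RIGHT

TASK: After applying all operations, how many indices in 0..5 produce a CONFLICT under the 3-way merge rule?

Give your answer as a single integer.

Final LEFT:  [foxtrot, bravo, foxtrot, delta, alpha, bravo]
Final RIGHT: [india, delta, foxtrot, foxtrot, charlie, bravo]
i=0: L=foxtrot, R=india=BASE -> take LEFT -> foxtrot
i=1: L=bravo=BASE, R=delta -> take RIGHT -> delta
i=2: L=foxtrot R=foxtrot -> agree -> foxtrot
i=3: L=delta=BASE, R=foxtrot -> take RIGHT -> foxtrot
i=4: L=alpha=BASE, R=charlie -> take RIGHT -> charlie
i=5: L=bravo R=bravo -> agree -> bravo
Conflict count: 0

Answer: 0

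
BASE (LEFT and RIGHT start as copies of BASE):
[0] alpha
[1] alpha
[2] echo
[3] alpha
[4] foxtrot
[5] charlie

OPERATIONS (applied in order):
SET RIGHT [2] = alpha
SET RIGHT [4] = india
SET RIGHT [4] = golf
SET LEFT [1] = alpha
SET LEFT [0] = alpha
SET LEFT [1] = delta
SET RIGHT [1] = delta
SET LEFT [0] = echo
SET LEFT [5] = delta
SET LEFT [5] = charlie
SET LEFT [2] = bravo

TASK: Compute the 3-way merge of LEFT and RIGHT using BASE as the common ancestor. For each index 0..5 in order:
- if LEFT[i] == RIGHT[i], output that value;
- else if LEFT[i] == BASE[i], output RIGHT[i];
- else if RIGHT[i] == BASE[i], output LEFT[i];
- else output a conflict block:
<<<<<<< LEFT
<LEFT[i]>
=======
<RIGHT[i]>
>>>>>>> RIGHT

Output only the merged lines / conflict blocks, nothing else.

Final LEFT:  [echo, delta, bravo, alpha, foxtrot, charlie]
Final RIGHT: [alpha, delta, alpha, alpha, golf, charlie]
i=0: L=echo, R=alpha=BASE -> take LEFT -> echo
i=1: L=delta R=delta -> agree -> delta
i=2: BASE=echo L=bravo R=alpha all differ -> CONFLICT
i=3: L=alpha R=alpha -> agree -> alpha
i=4: L=foxtrot=BASE, R=golf -> take RIGHT -> golf
i=5: L=charlie R=charlie -> agree -> charlie

Answer: echo
delta
<<<<<<< LEFT
bravo
=======
alpha
>>>>>>> RIGHT
alpha
golf
charlie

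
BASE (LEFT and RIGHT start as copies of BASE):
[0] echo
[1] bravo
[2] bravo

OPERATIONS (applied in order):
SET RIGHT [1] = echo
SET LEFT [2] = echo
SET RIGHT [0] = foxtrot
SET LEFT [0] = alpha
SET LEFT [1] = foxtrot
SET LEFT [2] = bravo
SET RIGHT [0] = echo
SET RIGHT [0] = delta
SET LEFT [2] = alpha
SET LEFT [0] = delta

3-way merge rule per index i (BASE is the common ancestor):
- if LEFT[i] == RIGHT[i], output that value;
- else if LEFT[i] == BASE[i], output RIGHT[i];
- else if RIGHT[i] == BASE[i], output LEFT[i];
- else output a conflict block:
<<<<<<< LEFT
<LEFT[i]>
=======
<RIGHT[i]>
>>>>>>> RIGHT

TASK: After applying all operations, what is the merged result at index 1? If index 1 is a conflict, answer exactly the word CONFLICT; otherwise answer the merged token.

Final LEFT:  [delta, foxtrot, alpha]
Final RIGHT: [delta, echo, bravo]
i=0: L=delta R=delta -> agree -> delta
i=1: BASE=bravo L=foxtrot R=echo all differ -> CONFLICT
i=2: L=alpha, R=bravo=BASE -> take LEFT -> alpha
Index 1 -> CONFLICT

Answer: CONFLICT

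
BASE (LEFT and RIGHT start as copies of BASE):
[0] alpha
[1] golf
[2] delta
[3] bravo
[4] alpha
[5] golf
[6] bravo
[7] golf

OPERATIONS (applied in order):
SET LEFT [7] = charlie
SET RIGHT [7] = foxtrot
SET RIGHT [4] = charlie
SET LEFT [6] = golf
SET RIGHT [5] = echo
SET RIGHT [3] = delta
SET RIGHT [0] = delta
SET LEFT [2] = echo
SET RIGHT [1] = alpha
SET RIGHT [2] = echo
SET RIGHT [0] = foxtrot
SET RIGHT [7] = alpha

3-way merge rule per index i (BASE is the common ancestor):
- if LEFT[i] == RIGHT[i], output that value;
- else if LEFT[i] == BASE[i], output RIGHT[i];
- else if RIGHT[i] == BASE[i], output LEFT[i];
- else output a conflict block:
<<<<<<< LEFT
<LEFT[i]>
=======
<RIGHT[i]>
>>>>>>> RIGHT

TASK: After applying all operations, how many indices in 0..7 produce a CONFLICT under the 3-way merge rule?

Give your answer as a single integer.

Answer: 1

Derivation:
Final LEFT:  [alpha, golf, echo, bravo, alpha, golf, golf, charlie]
Final RIGHT: [foxtrot, alpha, echo, delta, charlie, echo, bravo, alpha]
i=0: L=alpha=BASE, R=foxtrot -> take RIGHT -> foxtrot
i=1: L=golf=BASE, R=alpha -> take RIGHT -> alpha
i=2: L=echo R=echo -> agree -> echo
i=3: L=bravo=BASE, R=delta -> take RIGHT -> delta
i=4: L=alpha=BASE, R=charlie -> take RIGHT -> charlie
i=5: L=golf=BASE, R=echo -> take RIGHT -> echo
i=6: L=golf, R=bravo=BASE -> take LEFT -> golf
i=7: BASE=golf L=charlie R=alpha all differ -> CONFLICT
Conflict count: 1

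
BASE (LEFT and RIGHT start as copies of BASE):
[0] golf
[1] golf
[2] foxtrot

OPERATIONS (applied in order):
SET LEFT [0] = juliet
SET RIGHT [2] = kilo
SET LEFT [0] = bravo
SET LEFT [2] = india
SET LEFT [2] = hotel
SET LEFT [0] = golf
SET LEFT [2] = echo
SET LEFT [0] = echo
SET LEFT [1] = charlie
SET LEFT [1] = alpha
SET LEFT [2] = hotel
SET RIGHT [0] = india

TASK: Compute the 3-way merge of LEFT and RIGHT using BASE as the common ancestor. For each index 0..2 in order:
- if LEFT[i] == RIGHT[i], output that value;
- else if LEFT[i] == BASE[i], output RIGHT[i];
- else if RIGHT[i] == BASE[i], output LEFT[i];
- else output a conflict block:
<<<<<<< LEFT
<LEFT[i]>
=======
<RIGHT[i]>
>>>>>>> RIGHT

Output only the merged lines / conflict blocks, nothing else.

Answer: <<<<<<< LEFT
echo
=======
india
>>>>>>> RIGHT
alpha
<<<<<<< LEFT
hotel
=======
kilo
>>>>>>> RIGHT

Derivation:
Final LEFT:  [echo, alpha, hotel]
Final RIGHT: [india, golf, kilo]
i=0: BASE=golf L=echo R=india all differ -> CONFLICT
i=1: L=alpha, R=golf=BASE -> take LEFT -> alpha
i=2: BASE=foxtrot L=hotel R=kilo all differ -> CONFLICT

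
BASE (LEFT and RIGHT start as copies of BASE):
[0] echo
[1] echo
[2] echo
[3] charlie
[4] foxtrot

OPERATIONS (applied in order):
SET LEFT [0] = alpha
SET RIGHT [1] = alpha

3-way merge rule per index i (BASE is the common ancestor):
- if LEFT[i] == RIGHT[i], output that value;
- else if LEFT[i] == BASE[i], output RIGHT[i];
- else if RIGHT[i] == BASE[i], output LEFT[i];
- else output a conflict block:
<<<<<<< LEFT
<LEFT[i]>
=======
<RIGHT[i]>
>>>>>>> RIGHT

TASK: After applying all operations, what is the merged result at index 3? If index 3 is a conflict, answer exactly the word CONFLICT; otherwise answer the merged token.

Final LEFT:  [alpha, echo, echo, charlie, foxtrot]
Final RIGHT: [echo, alpha, echo, charlie, foxtrot]
i=0: L=alpha, R=echo=BASE -> take LEFT -> alpha
i=1: L=echo=BASE, R=alpha -> take RIGHT -> alpha
i=2: L=echo R=echo -> agree -> echo
i=3: L=charlie R=charlie -> agree -> charlie
i=4: L=foxtrot R=foxtrot -> agree -> foxtrot
Index 3 -> charlie

Answer: charlie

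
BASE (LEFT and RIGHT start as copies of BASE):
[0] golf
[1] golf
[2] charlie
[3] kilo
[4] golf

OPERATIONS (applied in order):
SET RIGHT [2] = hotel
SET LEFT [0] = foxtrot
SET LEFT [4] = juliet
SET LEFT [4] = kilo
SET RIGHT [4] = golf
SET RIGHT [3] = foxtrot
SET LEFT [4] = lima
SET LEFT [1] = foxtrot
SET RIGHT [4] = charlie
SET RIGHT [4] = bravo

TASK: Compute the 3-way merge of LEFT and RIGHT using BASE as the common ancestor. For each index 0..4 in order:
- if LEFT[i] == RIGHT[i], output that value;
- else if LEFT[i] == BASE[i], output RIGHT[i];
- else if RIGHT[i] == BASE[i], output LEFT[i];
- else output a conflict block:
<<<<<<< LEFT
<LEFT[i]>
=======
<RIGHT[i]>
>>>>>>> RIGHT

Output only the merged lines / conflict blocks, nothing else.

Answer: foxtrot
foxtrot
hotel
foxtrot
<<<<<<< LEFT
lima
=======
bravo
>>>>>>> RIGHT

Derivation:
Final LEFT:  [foxtrot, foxtrot, charlie, kilo, lima]
Final RIGHT: [golf, golf, hotel, foxtrot, bravo]
i=0: L=foxtrot, R=golf=BASE -> take LEFT -> foxtrot
i=1: L=foxtrot, R=golf=BASE -> take LEFT -> foxtrot
i=2: L=charlie=BASE, R=hotel -> take RIGHT -> hotel
i=3: L=kilo=BASE, R=foxtrot -> take RIGHT -> foxtrot
i=4: BASE=golf L=lima R=bravo all differ -> CONFLICT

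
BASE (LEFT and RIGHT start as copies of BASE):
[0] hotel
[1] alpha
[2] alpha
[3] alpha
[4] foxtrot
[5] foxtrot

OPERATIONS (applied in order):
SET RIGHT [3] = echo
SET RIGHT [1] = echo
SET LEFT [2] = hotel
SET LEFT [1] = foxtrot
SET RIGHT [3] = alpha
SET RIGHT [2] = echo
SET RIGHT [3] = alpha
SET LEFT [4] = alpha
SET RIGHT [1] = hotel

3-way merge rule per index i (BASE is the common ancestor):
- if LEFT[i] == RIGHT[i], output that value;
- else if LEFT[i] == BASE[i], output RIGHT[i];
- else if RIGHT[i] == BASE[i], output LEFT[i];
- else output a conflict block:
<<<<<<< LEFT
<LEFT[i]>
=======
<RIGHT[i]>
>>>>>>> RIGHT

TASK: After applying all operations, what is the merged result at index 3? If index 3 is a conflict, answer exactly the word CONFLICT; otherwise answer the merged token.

Answer: alpha

Derivation:
Final LEFT:  [hotel, foxtrot, hotel, alpha, alpha, foxtrot]
Final RIGHT: [hotel, hotel, echo, alpha, foxtrot, foxtrot]
i=0: L=hotel R=hotel -> agree -> hotel
i=1: BASE=alpha L=foxtrot R=hotel all differ -> CONFLICT
i=2: BASE=alpha L=hotel R=echo all differ -> CONFLICT
i=3: L=alpha R=alpha -> agree -> alpha
i=4: L=alpha, R=foxtrot=BASE -> take LEFT -> alpha
i=5: L=foxtrot R=foxtrot -> agree -> foxtrot
Index 3 -> alpha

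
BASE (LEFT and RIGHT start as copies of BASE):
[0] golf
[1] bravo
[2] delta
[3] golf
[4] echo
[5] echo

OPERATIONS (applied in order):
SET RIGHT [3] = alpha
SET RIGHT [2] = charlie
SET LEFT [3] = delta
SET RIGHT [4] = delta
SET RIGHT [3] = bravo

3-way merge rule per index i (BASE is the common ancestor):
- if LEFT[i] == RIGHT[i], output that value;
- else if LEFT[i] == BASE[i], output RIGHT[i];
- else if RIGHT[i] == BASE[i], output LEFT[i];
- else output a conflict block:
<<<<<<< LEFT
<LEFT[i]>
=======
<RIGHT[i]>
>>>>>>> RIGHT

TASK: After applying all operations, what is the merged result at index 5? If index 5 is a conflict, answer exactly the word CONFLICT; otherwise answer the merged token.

Final LEFT:  [golf, bravo, delta, delta, echo, echo]
Final RIGHT: [golf, bravo, charlie, bravo, delta, echo]
i=0: L=golf R=golf -> agree -> golf
i=1: L=bravo R=bravo -> agree -> bravo
i=2: L=delta=BASE, R=charlie -> take RIGHT -> charlie
i=3: BASE=golf L=delta R=bravo all differ -> CONFLICT
i=4: L=echo=BASE, R=delta -> take RIGHT -> delta
i=5: L=echo R=echo -> agree -> echo
Index 5 -> echo

Answer: echo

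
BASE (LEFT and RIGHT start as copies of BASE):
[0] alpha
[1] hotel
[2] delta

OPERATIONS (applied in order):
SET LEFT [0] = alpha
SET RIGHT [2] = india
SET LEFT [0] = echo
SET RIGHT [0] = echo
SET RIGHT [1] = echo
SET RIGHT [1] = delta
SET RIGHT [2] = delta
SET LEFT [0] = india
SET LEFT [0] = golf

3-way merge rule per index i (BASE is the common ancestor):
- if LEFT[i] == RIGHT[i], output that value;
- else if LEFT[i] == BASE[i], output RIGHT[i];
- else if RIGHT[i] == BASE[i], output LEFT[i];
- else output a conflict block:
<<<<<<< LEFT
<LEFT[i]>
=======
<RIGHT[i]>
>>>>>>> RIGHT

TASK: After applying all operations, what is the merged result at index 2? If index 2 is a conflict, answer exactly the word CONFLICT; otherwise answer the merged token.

Final LEFT:  [golf, hotel, delta]
Final RIGHT: [echo, delta, delta]
i=0: BASE=alpha L=golf R=echo all differ -> CONFLICT
i=1: L=hotel=BASE, R=delta -> take RIGHT -> delta
i=2: L=delta R=delta -> agree -> delta
Index 2 -> delta

Answer: delta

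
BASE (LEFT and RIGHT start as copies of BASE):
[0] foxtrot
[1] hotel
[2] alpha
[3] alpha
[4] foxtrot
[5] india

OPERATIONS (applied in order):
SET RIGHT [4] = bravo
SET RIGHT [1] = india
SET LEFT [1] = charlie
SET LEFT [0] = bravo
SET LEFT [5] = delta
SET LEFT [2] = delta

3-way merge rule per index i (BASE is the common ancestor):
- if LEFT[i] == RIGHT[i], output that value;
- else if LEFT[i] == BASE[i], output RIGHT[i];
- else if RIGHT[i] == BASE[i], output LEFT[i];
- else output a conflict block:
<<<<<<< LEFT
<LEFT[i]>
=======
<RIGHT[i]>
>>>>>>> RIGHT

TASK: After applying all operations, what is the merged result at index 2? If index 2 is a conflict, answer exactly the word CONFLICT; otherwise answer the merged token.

Answer: delta

Derivation:
Final LEFT:  [bravo, charlie, delta, alpha, foxtrot, delta]
Final RIGHT: [foxtrot, india, alpha, alpha, bravo, india]
i=0: L=bravo, R=foxtrot=BASE -> take LEFT -> bravo
i=1: BASE=hotel L=charlie R=india all differ -> CONFLICT
i=2: L=delta, R=alpha=BASE -> take LEFT -> delta
i=3: L=alpha R=alpha -> agree -> alpha
i=4: L=foxtrot=BASE, R=bravo -> take RIGHT -> bravo
i=5: L=delta, R=india=BASE -> take LEFT -> delta
Index 2 -> delta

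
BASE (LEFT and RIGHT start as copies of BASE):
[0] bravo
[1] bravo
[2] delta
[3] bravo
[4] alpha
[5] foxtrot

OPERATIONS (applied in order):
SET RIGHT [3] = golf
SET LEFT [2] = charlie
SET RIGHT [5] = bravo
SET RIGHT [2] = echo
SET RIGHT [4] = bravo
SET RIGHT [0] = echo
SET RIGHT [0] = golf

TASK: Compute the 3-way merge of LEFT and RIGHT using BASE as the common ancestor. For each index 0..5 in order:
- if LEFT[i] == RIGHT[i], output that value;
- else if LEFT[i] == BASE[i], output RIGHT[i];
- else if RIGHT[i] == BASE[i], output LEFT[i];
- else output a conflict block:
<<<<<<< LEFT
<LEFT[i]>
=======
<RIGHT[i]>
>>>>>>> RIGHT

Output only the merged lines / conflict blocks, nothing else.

Answer: golf
bravo
<<<<<<< LEFT
charlie
=======
echo
>>>>>>> RIGHT
golf
bravo
bravo

Derivation:
Final LEFT:  [bravo, bravo, charlie, bravo, alpha, foxtrot]
Final RIGHT: [golf, bravo, echo, golf, bravo, bravo]
i=0: L=bravo=BASE, R=golf -> take RIGHT -> golf
i=1: L=bravo R=bravo -> agree -> bravo
i=2: BASE=delta L=charlie R=echo all differ -> CONFLICT
i=3: L=bravo=BASE, R=golf -> take RIGHT -> golf
i=4: L=alpha=BASE, R=bravo -> take RIGHT -> bravo
i=5: L=foxtrot=BASE, R=bravo -> take RIGHT -> bravo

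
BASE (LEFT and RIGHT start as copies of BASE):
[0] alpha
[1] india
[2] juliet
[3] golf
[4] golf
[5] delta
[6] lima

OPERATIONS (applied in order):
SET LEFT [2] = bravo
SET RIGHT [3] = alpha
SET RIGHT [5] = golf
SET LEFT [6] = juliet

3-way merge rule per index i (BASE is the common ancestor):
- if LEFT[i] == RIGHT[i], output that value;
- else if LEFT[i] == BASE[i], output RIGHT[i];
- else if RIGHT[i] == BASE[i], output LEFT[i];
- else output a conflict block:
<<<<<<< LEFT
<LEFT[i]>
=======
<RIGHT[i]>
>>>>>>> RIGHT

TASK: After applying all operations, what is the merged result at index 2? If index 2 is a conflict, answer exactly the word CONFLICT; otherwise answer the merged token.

Final LEFT:  [alpha, india, bravo, golf, golf, delta, juliet]
Final RIGHT: [alpha, india, juliet, alpha, golf, golf, lima]
i=0: L=alpha R=alpha -> agree -> alpha
i=1: L=india R=india -> agree -> india
i=2: L=bravo, R=juliet=BASE -> take LEFT -> bravo
i=3: L=golf=BASE, R=alpha -> take RIGHT -> alpha
i=4: L=golf R=golf -> agree -> golf
i=5: L=delta=BASE, R=golf -> take RIGHT -> golf
i=6: L=juliet, R=lima=BASE -> take LEFT -> juliet
Index 2 -> bravo

Answer: bravo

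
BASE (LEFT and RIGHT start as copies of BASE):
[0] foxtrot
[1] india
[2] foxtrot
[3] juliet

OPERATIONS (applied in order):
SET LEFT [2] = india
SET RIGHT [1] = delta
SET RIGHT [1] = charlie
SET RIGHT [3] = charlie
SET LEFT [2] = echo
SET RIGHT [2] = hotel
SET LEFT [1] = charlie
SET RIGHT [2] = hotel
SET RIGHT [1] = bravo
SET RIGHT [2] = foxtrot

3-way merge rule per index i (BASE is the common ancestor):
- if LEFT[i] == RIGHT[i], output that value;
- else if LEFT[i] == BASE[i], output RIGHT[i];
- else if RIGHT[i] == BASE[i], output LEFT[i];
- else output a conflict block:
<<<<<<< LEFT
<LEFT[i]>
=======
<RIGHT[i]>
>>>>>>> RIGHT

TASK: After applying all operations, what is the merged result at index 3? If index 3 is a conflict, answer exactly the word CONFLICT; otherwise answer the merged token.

Final LEFT:  [foxtrot, charlie, echo, juliet]
Final RIGHT: [foxtrot, bravo, foxtrot, charlie]
i=0: L=foxtrot R=foxtrot -> agree -> foxtrot
i=1: BASE=india L=charlie R=bravo all differ -> CONFLICT
i=2: L=echo, R=foxtrot=BASE -> take LEFT -> echo
i=3: L=juliet=BASE, R=charlie -> take RIGHT -> charlie
Index 3 -> charlie

Answer: charlie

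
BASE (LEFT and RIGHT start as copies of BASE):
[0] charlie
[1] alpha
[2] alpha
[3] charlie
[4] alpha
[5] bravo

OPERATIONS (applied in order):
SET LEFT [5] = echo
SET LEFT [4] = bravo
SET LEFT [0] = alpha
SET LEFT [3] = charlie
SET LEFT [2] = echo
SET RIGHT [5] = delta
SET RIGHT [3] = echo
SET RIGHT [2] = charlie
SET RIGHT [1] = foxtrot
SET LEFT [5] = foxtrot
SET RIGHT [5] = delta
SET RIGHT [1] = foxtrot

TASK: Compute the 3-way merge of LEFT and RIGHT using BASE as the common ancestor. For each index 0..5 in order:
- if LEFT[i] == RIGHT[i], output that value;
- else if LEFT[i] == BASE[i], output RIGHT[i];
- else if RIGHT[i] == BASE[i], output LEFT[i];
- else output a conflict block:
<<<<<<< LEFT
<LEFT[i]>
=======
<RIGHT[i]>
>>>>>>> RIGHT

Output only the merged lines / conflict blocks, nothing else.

Final LEFT:  [alpha, alpha, echo, charlie, bravo, foxtrot]
Final RIGHT: [charlie, foxtrot, charlie, echo, alpha, delta]
i=0: L=alpha, R=charlie=BASE -> take LEFT -> alpha
i=1: L=alpha=BASE, R=foxtrot -> take RIGHT -> foxtrot
i=2: BASE=alpha L=echo R=charlie all differ -> CONFLICT
i=3: L=charlie=BASE, R=echo -> take RIGHT -> echo
i=4: L=bravo, R=alpha=BASE -> take LEFT -> bravo
i=5: BASE=bravo L=foxtrot R=delta all differ -> CONFLICT

Answer: alpha
foxtrot
<<<<<<< LEFT
echo
=======
charlie
>>>>>>> RIGHT
echo
bravo
<<<<<<< LEFT
foxtrot
=======
delta
>>>>>>> RIGHT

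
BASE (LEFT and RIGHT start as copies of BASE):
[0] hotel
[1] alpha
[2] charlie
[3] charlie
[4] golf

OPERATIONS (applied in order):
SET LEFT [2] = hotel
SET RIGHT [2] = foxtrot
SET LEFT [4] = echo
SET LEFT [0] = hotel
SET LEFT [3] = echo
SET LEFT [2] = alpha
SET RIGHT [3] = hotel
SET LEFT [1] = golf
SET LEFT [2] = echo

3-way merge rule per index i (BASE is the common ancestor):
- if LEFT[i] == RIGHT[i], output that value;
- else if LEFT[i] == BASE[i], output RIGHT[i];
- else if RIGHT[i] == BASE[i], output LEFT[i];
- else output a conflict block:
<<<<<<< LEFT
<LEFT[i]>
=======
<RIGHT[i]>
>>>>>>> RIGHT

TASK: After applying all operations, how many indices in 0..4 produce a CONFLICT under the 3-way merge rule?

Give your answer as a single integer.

Final LEFT:  [hotel, golf, echo, echo, echo]
Final RIGHT: [hotel, alpha, foxtrot, hotel, golf]
i=0: L=hotel R=hotel -> agree -> hotel
i=1: L=golf, R=alpha=BASE -> take LEFT -> golf
i=2: BASE=charlie L=echo R=foxtrot all differ -> CONFLICT
i=3: BASE=charlie L=echo R=hotel all differ -> CONFLICT
i=4: L=echo, R=golf=BASE -> take LEFT -> echo
Conflict count: 2

Answer: 2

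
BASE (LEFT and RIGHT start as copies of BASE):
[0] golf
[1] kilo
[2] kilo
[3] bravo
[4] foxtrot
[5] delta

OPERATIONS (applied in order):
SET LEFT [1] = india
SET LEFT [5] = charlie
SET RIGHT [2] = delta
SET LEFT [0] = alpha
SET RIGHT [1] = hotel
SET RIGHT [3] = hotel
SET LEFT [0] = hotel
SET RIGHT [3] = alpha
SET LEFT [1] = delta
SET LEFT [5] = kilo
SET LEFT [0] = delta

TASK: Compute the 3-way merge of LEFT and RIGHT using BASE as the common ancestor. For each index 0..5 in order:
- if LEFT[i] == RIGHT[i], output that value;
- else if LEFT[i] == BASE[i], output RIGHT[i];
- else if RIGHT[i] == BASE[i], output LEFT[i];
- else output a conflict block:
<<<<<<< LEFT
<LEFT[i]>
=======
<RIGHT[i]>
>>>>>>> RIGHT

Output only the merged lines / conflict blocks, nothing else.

Final LEFT:  [delta, delta, kilo, bravo, foxtrot, kilo]
Final RIGHT: [golf, hotel, delta, alpha, foxtrot, delta]
i=0: L=delta, R=golf=BASE -> take LEFT -> delta
i=1: BASE=kilo L=delta R=hotel all differ -> CONFLICT
i=2: L=kilo=BASE, R=delta -> take RIGHT -> delta
i=3: L=bravo=BASE, R=alpha -> take RIGHT -> alpha
i=4: L=foxtrot R=foxtrot -> agree -> foxtrot
i=5: L=kilo, R=delta=BASE -> take LEFT -> kilo

Answer: delta
<<<<<<< LEFT
delta
=======
hotel
>>>>>>> RIGHT
delta
alpha
foxtrot
kilo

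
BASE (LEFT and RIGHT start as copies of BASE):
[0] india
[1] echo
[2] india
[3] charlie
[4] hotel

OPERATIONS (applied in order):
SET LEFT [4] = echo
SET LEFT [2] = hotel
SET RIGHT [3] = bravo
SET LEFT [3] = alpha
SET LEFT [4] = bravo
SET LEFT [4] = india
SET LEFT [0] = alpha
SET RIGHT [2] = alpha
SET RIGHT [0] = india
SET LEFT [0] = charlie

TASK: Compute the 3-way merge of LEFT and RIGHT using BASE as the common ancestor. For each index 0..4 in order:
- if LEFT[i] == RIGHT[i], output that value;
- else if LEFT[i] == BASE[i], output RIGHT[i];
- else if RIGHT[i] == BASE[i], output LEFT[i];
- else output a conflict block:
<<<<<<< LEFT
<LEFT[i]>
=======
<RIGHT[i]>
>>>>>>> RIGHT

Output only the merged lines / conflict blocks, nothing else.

Final LEFT:  [charlie, echo, hotel, alpha, india]
Final RIGHT: [india, echo, alpha, bravo, hotel]
i=0: L=charlie, R=india=BASE -> take LEFT -> charlie
i=1: L=echo R=echo -> agree -> echo
i=2: BASE=india L=hotel R=alpha all differ -> CONFLICT
i=3: BASE=charlie L=alpha R=bravo all differ -> CONFLICT
i=4: L=india, R=hotel=BASE -> take LEFT -> india

Answer: charlie
echo
<<<<<<< LEFT
hotel
=======
alpha
>>>>>>> RIGHT
<<<<<<< LEFT
alpha
=======
bravo
>>>>>>> RIGHT
india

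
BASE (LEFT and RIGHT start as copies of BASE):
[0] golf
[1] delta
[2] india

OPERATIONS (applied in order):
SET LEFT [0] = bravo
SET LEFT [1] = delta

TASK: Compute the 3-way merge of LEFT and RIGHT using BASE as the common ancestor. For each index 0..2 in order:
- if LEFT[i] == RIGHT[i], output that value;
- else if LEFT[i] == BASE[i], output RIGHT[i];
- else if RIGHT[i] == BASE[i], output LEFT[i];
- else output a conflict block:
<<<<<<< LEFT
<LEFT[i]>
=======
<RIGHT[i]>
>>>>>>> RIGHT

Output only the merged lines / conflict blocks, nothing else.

Final LEFT:  [bravo, delta, india]
Final RIGHT: [golf, delta, india]
i=0: L=bravo, R=golf=BASE -> take LEFT -> bravo
i=1: L=delta R=delta -> agree -> delta
i=2: L=india R=india -> agree -> india

Answer: bravo
delta
india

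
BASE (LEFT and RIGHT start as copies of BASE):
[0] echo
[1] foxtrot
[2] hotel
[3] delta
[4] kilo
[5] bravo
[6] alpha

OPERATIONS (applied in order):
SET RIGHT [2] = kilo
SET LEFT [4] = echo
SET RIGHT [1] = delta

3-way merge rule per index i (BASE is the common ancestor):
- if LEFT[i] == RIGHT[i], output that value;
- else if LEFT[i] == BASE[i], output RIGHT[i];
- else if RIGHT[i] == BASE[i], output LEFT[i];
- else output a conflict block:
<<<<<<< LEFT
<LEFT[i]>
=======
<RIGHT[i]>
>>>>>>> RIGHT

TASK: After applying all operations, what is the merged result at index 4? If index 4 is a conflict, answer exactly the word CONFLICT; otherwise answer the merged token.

Answer: echo

Derivation:
Final LEFT:  [echo, foxtrot, hotel, delta, echo, bravo, alpha]
Final RIGHT: [echo, delta, kilo, delta, kilo, bravo, alpha]
i=0: L=echo R=echo -> agree -> echo
i=1: L=foxtrot=BASE, R=delta -> take RIGHT -> delta
i=2: L=hotel=BASE, R=kilo -> take RIGHT -> kilo
i=3: L=delta R=delta -> agree -> delta
i=4: L=echo, R=kilo=BASE -> take LEFT -> echo
i=5: L=bravo R=bravo -> agree -> bravo
i=6: L=alpha R=alpha -> agree -> alpha
Index 4 -> echo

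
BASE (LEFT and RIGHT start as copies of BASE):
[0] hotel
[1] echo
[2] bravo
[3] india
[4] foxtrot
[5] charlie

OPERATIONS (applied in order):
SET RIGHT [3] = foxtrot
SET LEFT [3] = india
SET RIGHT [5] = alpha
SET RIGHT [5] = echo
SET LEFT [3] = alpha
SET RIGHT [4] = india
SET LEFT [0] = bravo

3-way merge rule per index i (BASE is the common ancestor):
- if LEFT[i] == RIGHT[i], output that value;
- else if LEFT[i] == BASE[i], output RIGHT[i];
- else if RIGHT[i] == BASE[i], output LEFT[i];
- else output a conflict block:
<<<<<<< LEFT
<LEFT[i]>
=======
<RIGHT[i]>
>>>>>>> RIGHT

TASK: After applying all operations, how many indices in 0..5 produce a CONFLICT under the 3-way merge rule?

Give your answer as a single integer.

Final LEFT:  [bravo, echo, bravo, alpha, foxtrot, charlie]
Final RIGHT: [hotel, echo, bravo, foxtrot, india, echo]
i=0: L=bravo, R=hotel=BASE -> take LEFT -> bravo
i=1: L=echo R=echo -> agree -> echo
i=2: L=bravo R=bravo -> agree -> bravo
i=3: BASE=india L=alpha R=foxtrot all differ -> CONFLICT
i=4: L=foxtrot=BASE, R=india -> take RIGHT -> india
i=5: L=charlie=BASE, R=echo -> take RIGHT -> echo
Conflict count: 1

Answer: 1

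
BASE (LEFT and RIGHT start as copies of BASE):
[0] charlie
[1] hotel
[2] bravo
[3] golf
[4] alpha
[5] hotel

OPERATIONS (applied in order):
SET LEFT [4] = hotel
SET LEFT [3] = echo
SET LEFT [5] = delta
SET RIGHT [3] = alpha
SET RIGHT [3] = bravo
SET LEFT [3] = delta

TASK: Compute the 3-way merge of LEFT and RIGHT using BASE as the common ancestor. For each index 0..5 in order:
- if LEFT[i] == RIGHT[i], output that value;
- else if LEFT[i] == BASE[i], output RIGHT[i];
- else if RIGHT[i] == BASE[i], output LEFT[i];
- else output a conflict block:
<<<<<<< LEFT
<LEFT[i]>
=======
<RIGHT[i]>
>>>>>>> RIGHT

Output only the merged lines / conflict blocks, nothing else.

Final LEFT:  [charlie, hotel, bravo, delta, hotel, delta]
Final RIGHT: [charlie, hotel, bravo, bravo, alpha, hotel]
i=0: L=charlie R=charlie -> agree -> charlie
i=1: L=hotel R=hotel -> agree -> hotel
i=2: L=bravo R=bravo -> agree -> bravo
i=3: BASE=golf L=delta R=bravo all differ -> CONFLICT
i=4: L=hotel, R=alpha=BASE -> take LEFT -> hotel
i=5: L=delta, R=hotel=BASE -> take LEFT -> delta

Answer: charlie
hotel
bravo
<<<<<<< LEFT
delta
=======
bravo
>>>>>>> RIGHT
hotel
delta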